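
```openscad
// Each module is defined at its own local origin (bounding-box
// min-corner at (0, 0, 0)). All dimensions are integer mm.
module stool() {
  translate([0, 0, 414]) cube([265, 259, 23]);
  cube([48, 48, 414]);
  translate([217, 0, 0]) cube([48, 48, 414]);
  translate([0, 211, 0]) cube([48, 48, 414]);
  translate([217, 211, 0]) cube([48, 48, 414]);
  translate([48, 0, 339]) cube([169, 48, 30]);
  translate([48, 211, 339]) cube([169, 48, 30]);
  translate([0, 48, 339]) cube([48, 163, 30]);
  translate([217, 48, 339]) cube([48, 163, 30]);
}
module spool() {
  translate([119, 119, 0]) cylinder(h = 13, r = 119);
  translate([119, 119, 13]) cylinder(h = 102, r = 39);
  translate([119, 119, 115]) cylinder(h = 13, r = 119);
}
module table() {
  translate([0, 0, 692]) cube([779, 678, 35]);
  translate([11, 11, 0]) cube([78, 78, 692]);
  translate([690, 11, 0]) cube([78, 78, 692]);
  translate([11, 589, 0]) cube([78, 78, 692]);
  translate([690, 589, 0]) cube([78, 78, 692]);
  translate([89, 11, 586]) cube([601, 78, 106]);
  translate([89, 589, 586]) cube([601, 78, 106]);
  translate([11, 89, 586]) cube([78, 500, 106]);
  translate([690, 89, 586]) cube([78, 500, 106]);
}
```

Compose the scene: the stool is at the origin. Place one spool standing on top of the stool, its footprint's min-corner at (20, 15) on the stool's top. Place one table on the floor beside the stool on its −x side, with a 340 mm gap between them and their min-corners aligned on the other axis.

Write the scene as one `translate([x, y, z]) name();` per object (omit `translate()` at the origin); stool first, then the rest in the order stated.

stool();
translate([20, 15, 437]) spool();
translate([-1119, 0, 0]) table();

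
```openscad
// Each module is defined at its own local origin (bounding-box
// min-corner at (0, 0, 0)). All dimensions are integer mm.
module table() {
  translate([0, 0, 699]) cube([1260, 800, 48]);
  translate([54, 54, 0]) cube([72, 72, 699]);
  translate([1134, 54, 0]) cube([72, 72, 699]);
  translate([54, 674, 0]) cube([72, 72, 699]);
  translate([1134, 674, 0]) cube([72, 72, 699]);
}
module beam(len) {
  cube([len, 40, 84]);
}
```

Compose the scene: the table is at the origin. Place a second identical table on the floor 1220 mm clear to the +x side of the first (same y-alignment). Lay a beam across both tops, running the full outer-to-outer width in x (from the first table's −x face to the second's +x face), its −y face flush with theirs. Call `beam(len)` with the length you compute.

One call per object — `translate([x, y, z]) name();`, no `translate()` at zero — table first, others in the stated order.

table();
translate([2480, 0, 0]) table();
translate([0, 0, 747]) beam(3740);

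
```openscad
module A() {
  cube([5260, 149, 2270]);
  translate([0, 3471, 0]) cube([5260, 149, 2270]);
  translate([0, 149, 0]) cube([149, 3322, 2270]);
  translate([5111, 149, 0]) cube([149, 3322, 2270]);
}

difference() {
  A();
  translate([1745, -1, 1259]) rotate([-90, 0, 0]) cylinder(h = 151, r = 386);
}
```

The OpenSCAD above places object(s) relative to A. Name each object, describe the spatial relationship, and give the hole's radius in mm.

A is a house frame. The house frame has a circular hole through its front wall. The hole's radius is 386 mm.

The subtracted cylinder has r = 386 mm.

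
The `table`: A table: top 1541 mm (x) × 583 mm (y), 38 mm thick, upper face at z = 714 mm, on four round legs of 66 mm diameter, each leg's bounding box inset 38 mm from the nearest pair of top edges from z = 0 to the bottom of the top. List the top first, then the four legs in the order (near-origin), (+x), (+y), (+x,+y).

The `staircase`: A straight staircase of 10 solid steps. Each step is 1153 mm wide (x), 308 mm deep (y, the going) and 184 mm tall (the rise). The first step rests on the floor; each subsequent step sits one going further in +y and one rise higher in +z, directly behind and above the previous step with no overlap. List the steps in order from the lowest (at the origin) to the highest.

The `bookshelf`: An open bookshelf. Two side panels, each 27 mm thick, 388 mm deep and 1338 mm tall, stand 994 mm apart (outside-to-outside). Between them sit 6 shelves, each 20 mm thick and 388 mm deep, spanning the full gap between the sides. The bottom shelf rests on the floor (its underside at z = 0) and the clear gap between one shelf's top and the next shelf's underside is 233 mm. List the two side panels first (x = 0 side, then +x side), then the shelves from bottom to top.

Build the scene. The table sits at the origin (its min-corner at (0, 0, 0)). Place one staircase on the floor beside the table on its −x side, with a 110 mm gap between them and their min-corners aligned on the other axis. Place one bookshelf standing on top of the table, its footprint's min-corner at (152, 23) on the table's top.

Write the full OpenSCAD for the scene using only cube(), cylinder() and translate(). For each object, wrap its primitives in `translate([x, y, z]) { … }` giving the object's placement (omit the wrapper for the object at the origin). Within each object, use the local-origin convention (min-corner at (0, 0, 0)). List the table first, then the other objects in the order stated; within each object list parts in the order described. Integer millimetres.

translate([0, 0, 676]) cube([1541, 583, 38]);
translate([71, 71, 0]) cylinder(h = 676, r = 33);
translate([1470, 71, 0]) cylinder(h = 676, r = 33);
translate([71, 512, 0]) cylinder(h = 676, r = 33);
translate([1470, 512, 0]) cylinder(h = 676, r = 33);
translate([-1263, 0, 0]) {
  cube([1153, 308, 184]);
  translate([0, 308, 184]) cube([1153, 308, 184]);
  translate([0, 616, 368]) cube([1153, 308, 184]);
  translate([0, 924, 552]) cube([1153, 308, 184]);
  translate([0, 1232, 736]) cube([1153, 308, 184]);
  translate([0, 1540, 920]) cube([1153, 308, 184]);
  translate([0, 1848, 1104]) cube([1153, 308, 184]);
  translate([0, 2156, 1288]) cube([1153, 308, 184]);
  translate([0, 2464, 1472]) cube([1153, 308, 184]);
  translate([0, 2772, 1656]) cube([1153, 308, 184]);
}
translate([152, 23, 714]) {
  cube([27, 388, 1338]);
  translate([967, 0, 0]) cube([27, 388, 1338]);
  translate([27, 0, 0]) cube([940, 388, 20]);
  translate([27, 0, 253]) cube([940, 388, 20]);
  translate([27, 0, 506]) cube([940, 388, 20]);
  translate([27, 0, 759]) cube([940, 388, 20]);
  translate([27, 0, 1012]) cube([940, 388, 20]);
  translate([27, 0, 1265]) cube([940, 388, 20]);
}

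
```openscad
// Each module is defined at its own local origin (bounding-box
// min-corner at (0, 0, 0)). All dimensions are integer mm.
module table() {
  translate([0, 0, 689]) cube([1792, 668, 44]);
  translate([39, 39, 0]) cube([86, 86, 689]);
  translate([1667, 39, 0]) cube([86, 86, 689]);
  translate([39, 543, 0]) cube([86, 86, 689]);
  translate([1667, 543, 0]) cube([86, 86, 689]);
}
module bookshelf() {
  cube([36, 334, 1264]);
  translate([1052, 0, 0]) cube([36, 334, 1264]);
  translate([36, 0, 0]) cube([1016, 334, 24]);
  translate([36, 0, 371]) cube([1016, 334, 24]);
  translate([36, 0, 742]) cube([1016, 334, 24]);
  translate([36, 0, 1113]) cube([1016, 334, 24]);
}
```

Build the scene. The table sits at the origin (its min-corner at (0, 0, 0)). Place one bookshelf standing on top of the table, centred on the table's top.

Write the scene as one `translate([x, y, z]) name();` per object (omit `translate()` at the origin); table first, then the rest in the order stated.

table();
translate([352, 167, 733]) bookshelf();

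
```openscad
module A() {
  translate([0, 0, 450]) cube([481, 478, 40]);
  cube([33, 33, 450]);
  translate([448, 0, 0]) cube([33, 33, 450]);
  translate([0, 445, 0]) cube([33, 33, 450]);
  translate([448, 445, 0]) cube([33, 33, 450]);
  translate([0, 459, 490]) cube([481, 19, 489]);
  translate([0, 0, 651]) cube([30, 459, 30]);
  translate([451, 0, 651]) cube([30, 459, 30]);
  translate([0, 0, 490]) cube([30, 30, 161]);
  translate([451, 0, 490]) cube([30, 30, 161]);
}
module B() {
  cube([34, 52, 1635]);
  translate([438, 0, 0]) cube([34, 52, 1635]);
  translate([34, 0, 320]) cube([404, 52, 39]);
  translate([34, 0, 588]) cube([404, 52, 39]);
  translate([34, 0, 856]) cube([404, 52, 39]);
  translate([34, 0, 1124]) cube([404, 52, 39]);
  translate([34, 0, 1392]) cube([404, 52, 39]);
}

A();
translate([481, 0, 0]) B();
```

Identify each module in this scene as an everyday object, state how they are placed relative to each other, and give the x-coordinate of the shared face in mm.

A is a chair. B is a ladder. The ladder is against the chair's +x side, with their −y faces flush. The x-coordinate of the shared face is 481 mm.

The chair's +x face and the ladder's −x face are both at x = 481 mm.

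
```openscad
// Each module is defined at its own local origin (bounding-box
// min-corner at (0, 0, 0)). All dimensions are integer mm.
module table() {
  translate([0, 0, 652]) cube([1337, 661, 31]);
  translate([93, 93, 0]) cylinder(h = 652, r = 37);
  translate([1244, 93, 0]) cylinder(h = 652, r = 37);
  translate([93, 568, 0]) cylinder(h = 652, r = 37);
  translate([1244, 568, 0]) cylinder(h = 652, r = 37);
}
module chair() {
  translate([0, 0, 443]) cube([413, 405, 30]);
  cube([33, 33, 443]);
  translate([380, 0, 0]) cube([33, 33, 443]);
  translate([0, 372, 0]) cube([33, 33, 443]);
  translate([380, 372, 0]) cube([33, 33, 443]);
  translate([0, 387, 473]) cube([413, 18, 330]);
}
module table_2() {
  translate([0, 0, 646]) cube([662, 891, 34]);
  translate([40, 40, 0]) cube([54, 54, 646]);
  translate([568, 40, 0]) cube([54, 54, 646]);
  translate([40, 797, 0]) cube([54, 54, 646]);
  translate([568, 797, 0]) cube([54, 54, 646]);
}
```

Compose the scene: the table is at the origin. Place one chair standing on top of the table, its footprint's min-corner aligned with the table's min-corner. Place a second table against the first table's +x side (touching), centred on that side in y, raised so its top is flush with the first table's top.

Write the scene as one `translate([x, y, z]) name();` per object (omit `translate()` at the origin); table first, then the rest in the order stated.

table();
translate([0, 0, 683]) chair();
translate([1337, -115, 3]) table_2();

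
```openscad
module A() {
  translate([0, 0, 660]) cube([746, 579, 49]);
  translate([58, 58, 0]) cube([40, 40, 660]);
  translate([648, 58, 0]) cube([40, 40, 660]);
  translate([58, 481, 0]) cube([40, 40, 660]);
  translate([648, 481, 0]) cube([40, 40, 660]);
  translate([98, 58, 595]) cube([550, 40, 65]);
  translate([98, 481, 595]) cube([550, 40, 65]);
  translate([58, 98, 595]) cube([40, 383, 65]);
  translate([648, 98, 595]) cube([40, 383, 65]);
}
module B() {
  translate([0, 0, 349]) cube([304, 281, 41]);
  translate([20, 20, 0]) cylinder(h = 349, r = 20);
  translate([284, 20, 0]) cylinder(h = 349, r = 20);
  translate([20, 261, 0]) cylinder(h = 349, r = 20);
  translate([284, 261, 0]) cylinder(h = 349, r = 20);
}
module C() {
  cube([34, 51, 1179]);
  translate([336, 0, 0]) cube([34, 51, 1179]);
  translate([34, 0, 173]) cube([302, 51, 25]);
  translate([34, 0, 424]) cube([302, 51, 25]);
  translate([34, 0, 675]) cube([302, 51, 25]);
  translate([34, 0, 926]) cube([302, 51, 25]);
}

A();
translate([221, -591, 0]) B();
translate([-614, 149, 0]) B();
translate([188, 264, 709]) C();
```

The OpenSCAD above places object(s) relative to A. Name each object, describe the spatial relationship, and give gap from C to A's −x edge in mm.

The ladder's min-x is at 188; the table's min-x is 0; gap = 188 mm.

A is a table. B is a stool. C is a ladder. Two stools sit around the table at the −y, −x sides. The ladder is on top of the table, centred. The gap from the ladder to the table's −x edge is 188 mm.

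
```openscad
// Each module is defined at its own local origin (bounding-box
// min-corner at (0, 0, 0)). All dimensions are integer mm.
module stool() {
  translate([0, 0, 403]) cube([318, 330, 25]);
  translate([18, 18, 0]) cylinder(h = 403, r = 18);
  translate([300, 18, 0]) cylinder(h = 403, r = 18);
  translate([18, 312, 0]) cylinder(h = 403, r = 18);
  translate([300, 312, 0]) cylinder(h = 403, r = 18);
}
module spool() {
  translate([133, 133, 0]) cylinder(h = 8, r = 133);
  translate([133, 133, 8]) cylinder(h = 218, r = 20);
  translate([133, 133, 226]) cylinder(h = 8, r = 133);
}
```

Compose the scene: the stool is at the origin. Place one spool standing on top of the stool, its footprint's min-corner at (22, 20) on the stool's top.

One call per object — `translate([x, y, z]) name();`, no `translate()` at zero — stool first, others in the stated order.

stool();
translate([22, 20, 428]) spool();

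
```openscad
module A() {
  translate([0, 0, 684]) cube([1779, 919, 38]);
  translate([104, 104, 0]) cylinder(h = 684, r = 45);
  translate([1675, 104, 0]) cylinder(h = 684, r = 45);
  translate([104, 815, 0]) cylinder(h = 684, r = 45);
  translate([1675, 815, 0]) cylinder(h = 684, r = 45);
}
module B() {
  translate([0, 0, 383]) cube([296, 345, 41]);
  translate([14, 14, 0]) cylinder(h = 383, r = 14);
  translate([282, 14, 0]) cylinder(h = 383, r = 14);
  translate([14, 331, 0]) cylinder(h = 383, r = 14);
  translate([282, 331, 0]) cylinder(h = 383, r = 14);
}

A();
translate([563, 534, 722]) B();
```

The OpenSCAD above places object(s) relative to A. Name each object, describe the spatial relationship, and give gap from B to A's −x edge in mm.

The stool's min-x is at 563; the table's min-x is 0; gap = 563 mm.

A is a table. B is a stool. The stool is on top of the table. The gap from the stool to the table's −x edge is 563 mm.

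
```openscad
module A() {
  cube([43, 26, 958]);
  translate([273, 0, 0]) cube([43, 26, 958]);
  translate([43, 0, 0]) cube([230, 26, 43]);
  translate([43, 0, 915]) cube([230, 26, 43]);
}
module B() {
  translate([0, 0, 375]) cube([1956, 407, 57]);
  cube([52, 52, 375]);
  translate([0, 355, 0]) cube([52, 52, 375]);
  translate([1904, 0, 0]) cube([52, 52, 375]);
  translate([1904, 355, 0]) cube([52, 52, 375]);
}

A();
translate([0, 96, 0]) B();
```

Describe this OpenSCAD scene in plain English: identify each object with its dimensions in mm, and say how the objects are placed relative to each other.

A is a picture frame with a 230×872 mm rectangular opening (x by z) and a uniform 43 mm border on every side. Frame depth is 26 mm along y. It is built from two vertical stiles running the full outside height and two horizontal rails spanning the gap between the stiles.

B is a long wooden bench with a 1956 mm (x) × 407 mm (y) seat, 57 mm thick, its top surface 432 mm above the floor. Four 52 mm square legs at the seat corners, flush with the edges, run from z = 0 to the seat underside.

The bench is on the floor beside the picture frame on its +y side.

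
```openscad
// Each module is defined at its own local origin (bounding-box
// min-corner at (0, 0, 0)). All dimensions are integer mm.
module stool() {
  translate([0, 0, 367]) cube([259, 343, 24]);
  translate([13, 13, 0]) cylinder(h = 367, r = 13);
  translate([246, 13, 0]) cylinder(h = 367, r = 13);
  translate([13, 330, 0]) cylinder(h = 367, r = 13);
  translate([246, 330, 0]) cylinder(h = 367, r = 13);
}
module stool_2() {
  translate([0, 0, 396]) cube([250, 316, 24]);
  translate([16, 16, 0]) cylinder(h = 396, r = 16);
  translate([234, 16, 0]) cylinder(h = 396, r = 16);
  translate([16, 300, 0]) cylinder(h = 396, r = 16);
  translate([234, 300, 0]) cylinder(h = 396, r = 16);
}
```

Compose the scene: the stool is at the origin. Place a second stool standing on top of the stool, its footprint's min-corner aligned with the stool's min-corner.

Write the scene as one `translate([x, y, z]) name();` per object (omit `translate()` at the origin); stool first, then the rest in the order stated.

stool();
translate([0, 0, 391]) stool_2();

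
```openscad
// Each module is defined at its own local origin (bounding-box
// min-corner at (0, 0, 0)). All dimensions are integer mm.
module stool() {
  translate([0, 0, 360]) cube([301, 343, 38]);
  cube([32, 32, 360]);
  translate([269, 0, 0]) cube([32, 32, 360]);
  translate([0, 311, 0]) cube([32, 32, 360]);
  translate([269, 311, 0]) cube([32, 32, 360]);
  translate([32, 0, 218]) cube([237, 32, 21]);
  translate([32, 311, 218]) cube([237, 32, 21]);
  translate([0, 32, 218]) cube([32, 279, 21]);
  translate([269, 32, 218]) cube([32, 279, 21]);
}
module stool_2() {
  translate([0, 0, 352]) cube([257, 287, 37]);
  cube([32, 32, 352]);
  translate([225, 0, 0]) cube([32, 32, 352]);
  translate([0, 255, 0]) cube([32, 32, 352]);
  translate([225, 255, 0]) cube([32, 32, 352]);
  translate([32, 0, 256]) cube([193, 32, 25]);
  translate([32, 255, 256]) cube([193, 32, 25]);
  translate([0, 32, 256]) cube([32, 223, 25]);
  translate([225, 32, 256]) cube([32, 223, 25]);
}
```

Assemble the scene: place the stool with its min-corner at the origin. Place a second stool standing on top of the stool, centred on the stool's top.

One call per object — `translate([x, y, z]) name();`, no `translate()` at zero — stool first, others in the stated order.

stool();
translate([22, 28, 398]) stool_2();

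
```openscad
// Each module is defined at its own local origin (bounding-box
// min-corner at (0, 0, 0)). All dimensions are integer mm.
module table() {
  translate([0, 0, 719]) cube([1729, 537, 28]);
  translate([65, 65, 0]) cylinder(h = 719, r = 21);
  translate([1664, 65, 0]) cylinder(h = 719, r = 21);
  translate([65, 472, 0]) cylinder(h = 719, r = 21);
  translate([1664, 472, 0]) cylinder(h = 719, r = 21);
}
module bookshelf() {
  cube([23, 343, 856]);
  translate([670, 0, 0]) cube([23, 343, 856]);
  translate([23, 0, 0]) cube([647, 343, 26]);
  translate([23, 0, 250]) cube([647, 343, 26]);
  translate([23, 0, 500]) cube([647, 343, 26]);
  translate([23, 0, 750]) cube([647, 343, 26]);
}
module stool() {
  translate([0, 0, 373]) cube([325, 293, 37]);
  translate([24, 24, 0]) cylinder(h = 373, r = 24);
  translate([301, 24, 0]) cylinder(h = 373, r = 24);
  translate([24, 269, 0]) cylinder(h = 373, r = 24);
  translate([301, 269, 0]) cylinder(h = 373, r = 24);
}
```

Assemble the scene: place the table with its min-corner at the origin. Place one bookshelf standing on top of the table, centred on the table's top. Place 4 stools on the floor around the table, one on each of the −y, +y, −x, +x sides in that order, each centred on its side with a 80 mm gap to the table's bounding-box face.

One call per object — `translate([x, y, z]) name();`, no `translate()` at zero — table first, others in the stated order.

table();
translate([518, 97, 747]) bookshelf();
translate([702, -373, 0]) stool();
translate([702, 617, 0]) stool();
translate([-405, 122, 0]) stool();
translate([1809, 122, 0]) stool();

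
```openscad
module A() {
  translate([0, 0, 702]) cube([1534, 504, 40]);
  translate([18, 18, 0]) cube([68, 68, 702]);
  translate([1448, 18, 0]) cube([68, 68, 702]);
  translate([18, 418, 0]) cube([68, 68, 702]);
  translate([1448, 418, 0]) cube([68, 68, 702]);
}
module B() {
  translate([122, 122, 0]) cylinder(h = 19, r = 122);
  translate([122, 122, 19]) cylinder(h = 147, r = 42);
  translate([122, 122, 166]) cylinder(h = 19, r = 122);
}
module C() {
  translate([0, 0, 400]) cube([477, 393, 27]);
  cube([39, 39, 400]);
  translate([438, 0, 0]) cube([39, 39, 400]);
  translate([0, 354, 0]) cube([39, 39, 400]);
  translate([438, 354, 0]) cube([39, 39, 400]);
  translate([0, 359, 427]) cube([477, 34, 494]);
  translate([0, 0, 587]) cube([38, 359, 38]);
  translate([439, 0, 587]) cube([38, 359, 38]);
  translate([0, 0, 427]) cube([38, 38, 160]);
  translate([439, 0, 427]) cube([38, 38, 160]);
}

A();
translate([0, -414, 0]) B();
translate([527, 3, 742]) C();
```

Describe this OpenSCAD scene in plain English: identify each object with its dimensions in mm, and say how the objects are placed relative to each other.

A is a rectangular dining table. The top is 1534×504×40 mm with its upper surface at z = 742 mm. It stands on four 68×68 mm square legs, each inset 18 mm from the nearest pair of top edges, running from the floor to the underside of the top.

B is a spool: two coaxial disc flanges of radius 122 mm and thickness 19 mm, joined by a core cylinder of radius 42 mm and height 147 mm. The lower flange rests on z = 0 and the three cylinders share a vertical axis.

C is a chair. The seat is a 477×393×27 mm slab with its top at z = 427 mm, on four 39×39 mm corner legs (flush with the seat edges, standing on z = 0). A flat backrest 34 mm thick, 494 mm tall, spans the full seat width and rises from the seat top along its +y edge, rear face flush with the rear of the seat. Two armrests of 38×38 mm section run along each side from the seat's front edge to the front of the backrest, top faces 198 mm above the seat top and outer faces flush with the seat's x-edges; a 38×38 mm post under the front of each armrest stands on the seat at the front corner.

The spool is on the floor beside the table on its −y side. The chair is on top of the table.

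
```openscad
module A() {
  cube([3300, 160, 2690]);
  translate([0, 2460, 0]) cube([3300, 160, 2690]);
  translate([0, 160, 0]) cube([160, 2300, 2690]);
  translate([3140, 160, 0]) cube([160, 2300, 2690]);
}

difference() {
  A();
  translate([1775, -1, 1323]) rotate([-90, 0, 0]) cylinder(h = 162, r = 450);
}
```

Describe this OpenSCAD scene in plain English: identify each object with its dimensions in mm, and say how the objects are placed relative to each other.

A is the wall frame of a small rectangular building: four walls, each 2690 mm tall and 160 mm thick, enclosing a footprint 3300 mm (x) by 2620 mm (y) outside-to-outside, with no floor or roof. The front and back walls (the −y and +y sides) span the full width; the two side walls fit between them.

The house frame has a circular hole of radius 450 mm through its front wall, centred at (x = 1775, z = 1323).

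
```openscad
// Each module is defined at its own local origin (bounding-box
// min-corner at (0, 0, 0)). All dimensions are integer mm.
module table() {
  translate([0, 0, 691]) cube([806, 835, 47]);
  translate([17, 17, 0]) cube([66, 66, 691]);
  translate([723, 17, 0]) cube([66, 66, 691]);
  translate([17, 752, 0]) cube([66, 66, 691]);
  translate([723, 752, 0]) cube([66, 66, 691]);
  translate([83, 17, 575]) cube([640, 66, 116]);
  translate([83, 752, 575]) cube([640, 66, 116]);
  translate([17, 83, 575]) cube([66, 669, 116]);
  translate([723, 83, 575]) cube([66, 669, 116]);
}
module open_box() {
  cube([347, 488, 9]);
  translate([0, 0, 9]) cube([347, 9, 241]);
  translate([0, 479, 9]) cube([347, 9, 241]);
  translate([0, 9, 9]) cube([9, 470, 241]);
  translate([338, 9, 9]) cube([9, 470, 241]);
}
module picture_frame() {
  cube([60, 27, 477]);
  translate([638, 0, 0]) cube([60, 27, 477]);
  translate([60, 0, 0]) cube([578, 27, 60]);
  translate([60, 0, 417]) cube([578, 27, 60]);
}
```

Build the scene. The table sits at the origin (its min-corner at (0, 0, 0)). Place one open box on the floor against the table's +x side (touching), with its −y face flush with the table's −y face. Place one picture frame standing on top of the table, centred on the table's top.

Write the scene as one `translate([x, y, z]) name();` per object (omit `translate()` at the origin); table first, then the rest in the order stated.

table();
translate([806, 0, 0]) open_box();
translate([54, 404, 738]) picture_frame();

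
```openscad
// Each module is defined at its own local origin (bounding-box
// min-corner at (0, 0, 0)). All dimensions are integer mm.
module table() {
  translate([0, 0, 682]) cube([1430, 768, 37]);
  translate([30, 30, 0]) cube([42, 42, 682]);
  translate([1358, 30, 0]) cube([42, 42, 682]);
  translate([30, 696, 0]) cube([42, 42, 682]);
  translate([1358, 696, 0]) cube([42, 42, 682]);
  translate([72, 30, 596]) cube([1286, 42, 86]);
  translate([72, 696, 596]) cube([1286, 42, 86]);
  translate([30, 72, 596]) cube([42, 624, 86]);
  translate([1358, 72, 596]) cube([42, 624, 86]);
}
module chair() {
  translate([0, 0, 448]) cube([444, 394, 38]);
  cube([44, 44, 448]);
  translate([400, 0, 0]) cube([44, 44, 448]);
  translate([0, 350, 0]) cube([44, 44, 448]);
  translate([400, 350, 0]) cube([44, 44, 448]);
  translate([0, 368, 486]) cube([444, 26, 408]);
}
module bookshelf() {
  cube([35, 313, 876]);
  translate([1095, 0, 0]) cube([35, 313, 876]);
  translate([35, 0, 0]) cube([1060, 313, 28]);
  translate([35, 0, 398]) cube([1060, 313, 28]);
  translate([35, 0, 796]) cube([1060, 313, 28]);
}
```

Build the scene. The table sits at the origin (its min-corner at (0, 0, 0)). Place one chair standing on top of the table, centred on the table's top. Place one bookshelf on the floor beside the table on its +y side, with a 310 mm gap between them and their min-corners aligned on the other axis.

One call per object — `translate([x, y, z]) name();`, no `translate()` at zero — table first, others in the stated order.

table();
translate([493, 187, 719]) chair();
translate([0, 1078, 0]) bookshelf();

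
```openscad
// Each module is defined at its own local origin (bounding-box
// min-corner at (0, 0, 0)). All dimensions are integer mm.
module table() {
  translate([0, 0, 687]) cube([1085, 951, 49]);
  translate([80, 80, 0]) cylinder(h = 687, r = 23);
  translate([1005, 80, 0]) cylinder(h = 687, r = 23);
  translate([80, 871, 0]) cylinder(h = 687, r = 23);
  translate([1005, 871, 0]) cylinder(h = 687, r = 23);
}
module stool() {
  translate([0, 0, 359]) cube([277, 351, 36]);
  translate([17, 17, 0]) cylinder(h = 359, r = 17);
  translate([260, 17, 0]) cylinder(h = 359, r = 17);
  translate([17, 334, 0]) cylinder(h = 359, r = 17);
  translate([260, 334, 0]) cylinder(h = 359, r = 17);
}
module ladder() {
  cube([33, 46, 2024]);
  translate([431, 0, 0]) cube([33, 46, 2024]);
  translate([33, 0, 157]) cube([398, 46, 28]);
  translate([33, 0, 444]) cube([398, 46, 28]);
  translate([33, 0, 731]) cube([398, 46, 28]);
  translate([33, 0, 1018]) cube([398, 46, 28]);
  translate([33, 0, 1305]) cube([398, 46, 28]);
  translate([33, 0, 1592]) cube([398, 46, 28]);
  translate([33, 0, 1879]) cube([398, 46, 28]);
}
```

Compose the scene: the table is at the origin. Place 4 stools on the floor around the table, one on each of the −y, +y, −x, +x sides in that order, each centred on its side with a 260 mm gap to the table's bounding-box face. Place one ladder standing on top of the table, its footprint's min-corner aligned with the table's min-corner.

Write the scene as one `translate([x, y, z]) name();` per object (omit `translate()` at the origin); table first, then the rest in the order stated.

table();
translate([404, -611, 0]) stool();
translate([404, 1211, 0]) stool();
translate([-537, 300, 0]) stool();
translate([1345, 300, 0]) stool();
translate([0, 0, 736]) ladder();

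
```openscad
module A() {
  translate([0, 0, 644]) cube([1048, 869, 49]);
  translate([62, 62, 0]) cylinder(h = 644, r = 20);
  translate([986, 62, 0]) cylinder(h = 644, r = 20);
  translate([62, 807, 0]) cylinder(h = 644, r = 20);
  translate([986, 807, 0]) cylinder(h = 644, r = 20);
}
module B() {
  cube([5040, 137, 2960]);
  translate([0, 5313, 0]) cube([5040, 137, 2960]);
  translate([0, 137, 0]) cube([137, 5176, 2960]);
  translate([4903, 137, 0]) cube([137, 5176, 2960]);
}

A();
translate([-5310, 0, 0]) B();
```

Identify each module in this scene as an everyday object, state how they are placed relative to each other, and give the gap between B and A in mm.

The house frame's nearest face is 270 mm from the table's −x face.

A is a table. B is a house frame. The house frame is on the floor beside the table on its −x side. The gap between the house frame and the table is 270 mm.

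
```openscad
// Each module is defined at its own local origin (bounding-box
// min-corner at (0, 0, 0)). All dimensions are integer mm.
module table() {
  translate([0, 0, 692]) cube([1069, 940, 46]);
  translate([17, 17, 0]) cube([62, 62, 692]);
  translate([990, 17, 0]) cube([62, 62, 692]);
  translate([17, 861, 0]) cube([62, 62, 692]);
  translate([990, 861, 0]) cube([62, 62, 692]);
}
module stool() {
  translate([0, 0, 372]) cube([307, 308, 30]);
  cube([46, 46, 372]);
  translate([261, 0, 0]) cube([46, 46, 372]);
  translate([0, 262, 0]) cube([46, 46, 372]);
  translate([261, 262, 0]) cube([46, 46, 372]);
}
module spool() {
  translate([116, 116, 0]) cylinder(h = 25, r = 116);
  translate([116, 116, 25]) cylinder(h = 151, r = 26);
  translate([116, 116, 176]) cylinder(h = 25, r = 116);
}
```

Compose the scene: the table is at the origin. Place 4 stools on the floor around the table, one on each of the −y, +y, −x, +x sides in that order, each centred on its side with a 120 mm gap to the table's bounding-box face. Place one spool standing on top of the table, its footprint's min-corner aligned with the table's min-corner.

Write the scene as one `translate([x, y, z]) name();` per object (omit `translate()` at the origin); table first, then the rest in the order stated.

table();
translate([381, -428, 0]) stool();
translate([381, 1060, 0]) stool();
translate([-427, 316, 0]) stool();
translate([1189, 316, 0]) stool();
translate([0, 0, 738]) spool();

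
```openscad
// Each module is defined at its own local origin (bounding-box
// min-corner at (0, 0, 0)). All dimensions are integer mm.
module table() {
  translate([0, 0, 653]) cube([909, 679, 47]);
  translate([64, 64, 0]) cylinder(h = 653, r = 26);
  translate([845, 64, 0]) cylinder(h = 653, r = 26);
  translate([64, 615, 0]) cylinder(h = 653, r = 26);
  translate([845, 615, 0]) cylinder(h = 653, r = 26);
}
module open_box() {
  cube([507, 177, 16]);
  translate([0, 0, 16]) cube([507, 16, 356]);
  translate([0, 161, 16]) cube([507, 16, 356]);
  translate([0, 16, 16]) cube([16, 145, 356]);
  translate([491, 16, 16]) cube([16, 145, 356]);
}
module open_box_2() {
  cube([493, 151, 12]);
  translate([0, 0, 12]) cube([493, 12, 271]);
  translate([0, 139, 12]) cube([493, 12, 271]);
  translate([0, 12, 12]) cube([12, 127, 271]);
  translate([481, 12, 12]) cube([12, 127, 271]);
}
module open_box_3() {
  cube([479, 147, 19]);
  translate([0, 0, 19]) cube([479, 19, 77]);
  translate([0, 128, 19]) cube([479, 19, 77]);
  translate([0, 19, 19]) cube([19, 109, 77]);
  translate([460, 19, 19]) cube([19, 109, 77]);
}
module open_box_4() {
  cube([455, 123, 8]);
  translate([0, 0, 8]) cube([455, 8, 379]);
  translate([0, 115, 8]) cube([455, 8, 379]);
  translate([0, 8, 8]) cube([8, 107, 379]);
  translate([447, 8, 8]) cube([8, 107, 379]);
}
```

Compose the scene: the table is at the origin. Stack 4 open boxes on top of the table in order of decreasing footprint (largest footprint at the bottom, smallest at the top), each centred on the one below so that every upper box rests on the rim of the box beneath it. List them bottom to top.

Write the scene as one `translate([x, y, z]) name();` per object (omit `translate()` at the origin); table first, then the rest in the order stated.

table();
translate([201, 251, 700]) open_box();
translate([208, 264, 1072]) open_box_2();
translate([215, 266, 1355]) open_box_3();
translate([227, 278, 1451]) open_box_4();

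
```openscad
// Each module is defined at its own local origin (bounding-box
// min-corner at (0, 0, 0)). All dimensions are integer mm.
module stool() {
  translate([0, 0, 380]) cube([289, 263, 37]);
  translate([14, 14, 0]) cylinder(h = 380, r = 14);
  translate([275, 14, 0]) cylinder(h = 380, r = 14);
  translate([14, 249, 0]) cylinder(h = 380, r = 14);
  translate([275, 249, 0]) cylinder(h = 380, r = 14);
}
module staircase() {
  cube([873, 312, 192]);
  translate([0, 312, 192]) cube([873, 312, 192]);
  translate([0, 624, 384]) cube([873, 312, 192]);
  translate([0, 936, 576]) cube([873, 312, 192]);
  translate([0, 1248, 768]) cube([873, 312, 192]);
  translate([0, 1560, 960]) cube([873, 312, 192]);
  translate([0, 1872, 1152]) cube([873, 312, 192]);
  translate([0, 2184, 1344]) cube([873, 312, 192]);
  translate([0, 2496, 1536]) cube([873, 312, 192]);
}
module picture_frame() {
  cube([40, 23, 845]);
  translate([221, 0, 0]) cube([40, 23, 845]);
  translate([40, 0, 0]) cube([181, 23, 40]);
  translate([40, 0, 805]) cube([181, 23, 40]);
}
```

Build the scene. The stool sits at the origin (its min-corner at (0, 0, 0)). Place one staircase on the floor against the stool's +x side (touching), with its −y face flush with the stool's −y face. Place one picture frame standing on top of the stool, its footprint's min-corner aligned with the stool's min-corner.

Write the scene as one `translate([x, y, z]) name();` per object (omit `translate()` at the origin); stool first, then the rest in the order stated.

stool();
translate([289, 0, 0]) staircase();
translate([0, 0, 417]) picture_frame();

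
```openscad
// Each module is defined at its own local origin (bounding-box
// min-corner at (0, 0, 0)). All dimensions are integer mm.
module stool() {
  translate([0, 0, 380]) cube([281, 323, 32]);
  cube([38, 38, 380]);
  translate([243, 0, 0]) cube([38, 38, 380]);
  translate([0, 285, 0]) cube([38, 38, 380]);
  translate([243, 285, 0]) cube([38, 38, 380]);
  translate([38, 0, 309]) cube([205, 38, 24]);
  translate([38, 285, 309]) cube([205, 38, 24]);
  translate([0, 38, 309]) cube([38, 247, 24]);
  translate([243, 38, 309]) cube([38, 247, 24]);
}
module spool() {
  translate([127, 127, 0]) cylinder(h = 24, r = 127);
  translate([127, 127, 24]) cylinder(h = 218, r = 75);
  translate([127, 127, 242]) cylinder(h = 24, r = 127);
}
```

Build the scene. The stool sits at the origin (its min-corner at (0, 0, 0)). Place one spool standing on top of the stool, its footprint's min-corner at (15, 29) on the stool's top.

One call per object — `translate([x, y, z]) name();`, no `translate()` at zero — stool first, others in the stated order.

stool();
translate([15, 29, 412]) spool();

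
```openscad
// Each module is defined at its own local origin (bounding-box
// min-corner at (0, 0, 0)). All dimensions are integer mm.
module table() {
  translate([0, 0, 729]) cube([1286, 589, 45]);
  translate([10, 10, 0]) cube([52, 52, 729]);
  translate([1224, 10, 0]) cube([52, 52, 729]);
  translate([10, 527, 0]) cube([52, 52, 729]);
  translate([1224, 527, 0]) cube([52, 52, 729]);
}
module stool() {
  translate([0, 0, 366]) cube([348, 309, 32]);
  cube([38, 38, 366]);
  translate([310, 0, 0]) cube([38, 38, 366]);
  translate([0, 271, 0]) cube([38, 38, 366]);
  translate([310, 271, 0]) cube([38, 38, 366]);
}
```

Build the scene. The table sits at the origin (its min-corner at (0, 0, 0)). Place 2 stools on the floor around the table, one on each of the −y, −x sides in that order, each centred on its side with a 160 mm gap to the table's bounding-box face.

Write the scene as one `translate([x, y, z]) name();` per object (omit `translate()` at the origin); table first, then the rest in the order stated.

table();
translate([469, -469, 0]) stool();
translate([-508, 140, 0]) stool();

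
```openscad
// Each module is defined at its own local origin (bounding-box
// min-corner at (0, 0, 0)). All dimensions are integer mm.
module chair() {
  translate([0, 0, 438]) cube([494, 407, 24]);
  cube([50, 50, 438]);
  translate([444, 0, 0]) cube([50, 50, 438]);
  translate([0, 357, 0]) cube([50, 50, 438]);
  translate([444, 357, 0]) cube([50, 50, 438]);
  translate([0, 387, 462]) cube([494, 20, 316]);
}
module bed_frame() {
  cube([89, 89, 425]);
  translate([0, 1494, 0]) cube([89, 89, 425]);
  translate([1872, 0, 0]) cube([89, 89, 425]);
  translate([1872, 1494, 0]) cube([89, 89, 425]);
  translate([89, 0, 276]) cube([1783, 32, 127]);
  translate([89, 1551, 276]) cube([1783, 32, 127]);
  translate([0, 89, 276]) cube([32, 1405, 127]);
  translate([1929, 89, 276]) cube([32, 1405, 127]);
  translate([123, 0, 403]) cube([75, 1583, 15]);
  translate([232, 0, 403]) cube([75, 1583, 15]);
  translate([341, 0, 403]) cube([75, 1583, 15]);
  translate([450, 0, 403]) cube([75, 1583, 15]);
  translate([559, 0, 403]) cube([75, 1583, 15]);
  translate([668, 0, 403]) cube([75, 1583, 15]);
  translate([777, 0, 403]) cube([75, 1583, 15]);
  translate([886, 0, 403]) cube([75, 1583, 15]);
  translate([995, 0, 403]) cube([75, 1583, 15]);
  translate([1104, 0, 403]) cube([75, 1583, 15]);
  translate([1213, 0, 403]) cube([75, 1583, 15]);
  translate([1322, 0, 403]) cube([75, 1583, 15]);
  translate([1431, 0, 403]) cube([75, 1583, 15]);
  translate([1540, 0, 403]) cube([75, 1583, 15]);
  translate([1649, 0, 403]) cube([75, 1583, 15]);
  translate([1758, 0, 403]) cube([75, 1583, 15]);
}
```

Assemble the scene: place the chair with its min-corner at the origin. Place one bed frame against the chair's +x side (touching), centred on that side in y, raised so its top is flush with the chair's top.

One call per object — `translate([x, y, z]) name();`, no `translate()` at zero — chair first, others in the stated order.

chair();
translate([494, -588, 353]) bed_frame();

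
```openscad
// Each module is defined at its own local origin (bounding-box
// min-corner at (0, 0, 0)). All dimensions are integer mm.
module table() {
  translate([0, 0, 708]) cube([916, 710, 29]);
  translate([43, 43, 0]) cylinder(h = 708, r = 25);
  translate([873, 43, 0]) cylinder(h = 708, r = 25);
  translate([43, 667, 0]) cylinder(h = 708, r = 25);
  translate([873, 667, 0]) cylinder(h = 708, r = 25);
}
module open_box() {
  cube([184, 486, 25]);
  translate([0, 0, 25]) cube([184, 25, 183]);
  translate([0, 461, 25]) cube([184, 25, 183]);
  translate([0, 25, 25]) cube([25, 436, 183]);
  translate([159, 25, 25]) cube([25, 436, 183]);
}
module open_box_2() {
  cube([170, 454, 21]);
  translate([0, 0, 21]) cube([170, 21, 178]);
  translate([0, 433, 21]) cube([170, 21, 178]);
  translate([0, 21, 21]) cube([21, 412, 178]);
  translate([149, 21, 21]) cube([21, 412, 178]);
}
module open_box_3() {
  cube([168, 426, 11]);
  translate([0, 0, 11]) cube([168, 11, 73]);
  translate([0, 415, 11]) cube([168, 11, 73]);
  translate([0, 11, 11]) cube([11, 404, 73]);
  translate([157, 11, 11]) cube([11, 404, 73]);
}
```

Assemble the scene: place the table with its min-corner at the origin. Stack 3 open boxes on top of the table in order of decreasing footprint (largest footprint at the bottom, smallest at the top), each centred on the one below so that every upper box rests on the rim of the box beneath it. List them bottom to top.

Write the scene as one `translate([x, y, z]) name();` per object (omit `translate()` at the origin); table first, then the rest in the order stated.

table();
translate([366, 112, 737]) open_box();
translate([373, 128, 945]) open_box_2();
translate([374, 142, 1144]) open_box_3();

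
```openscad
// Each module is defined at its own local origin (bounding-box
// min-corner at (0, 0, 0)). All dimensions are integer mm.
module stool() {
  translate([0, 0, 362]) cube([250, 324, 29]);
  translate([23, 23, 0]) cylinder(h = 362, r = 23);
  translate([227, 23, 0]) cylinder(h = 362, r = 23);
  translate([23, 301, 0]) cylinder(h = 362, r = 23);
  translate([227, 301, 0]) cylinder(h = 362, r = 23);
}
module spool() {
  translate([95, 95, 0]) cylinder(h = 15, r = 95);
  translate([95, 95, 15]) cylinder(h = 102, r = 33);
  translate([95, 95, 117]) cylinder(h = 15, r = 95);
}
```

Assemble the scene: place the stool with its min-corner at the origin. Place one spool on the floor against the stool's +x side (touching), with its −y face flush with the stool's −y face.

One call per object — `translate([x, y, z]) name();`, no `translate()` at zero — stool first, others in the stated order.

stool();
translate([250, 0, 0]) spool();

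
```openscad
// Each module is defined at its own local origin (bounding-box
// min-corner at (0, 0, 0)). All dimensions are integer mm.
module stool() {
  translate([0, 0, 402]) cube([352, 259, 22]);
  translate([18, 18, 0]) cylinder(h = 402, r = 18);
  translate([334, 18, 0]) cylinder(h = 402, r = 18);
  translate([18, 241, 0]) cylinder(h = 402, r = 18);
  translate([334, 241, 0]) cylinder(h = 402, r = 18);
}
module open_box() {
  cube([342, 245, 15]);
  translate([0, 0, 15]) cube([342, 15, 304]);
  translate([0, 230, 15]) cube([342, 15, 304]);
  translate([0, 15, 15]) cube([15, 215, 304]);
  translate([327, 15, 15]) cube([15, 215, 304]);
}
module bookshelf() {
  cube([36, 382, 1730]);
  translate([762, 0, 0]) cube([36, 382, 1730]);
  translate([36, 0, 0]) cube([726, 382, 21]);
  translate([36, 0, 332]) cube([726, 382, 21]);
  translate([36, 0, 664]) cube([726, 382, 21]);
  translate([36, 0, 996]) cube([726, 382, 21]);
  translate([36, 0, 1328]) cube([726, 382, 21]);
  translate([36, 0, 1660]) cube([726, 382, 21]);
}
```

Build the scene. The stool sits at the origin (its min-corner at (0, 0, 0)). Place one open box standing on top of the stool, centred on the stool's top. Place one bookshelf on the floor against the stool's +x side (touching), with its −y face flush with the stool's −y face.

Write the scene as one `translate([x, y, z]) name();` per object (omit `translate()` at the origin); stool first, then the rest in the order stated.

stool();
translate([5, 7, 424]) open_box();
translate([352, 0, 0]) bookshelf();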